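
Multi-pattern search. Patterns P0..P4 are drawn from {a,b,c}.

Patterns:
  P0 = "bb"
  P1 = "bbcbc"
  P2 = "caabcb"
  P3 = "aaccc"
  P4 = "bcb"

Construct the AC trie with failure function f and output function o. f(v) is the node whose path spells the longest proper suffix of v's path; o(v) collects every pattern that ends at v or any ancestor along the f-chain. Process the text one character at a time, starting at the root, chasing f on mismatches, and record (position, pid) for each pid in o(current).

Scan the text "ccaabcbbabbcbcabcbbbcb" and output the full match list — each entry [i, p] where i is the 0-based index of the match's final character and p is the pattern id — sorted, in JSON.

Build automaton:
Trie (insert patterns):
  n0 'ε': a→12 b→1 c→6
  n1 'b': b→2 c→17
  n2 'bb': c→3  ←P0
  n3 'bbc': b→4
  n4 'bbcb': c→5
  n5 'bbcbc': ·  ←P1
  n6 'c': a→7
  n7 'ca': a→8
  n8 'caa': b→9
  n9 'caab': c→10
  n10 'caabc': b→11
  n11 'caabcb': ·  ←P2
  n12 'a': a→13
  n13 'aa': c→14
  n14 'aac': c→15
  n15 'aacc': c→16
  n16 'aaccc': ·  ←P3
  n17 'bc': b→18
  n18 'bcb': ·  ←P4

BFS fail/out derivation:
  fail(1) 'b': from fail(0)=0 chase 'b': 0 ⇒ 0;  out=∅∪out(0)=∅
  fail(6) 'c': from fail(0)=0 chase 'c': 0 ⇒ 0;  out=∅∪out(0)=∅
  fail(12) 'a': from fail(0)=0 chase 'a': 0 ⇒ 0;  out=∅∪out(0)=∅
  fail(2) 'bb': from fail(1)=0 chase 'b': 0 ⇒ 1;  out={0}∪out(1)={0}
  fail(7) 'ca': from fail(6)=0 chase 'a': 0 ⇒ 12;  out=∅∪out(12)=∅
  fail(13) 'aa': from fail(12)=0 chase 'a': 0 ⇒ 12;  out=∅∪out(12)=∅
  fail(17) 'bc': from fail(1)=0 chase 'c': 0 ⇒ 6;  out=∅∪out(6)=∅
  fail(3) 'bbc': from fail(2)=1 chase 'c': 1 ⇒ 17;  out=∅∪out(17)=∅
  fail(8) 'caa': from fail(7)=12 chase 'a': 12 ⇒ 13;  out=∅∪out(13)=∅
  fail(14) 'aac': from fail(13)=12 chase 'c': 12→0 ⇒ 6;  out=∅∪out(6)=∅
  fail(18) 'bcb': from fail(17)=6 chase 'b': 6→0 ⇒ 1;  out={4}∪out(1)={4}
  fail(4) 'bbcb': from fail(3)=17 chase 'b': 17 ⇒ 18;  out=∅∪out(18)={4}
  fail(9) 'caab': from fail(8)=13 chase 'b': 13→12→0 ⇒ 1;  out=∅∪out(1)=∅
  fail(15) 'aacc': from fail(14)=6 chase 'c': 6→0 ⇒ 6;  out=∅∪out(6)=∅
  fail(5) 'bbcbc': from fail(4)=18 chase 'c': 18→1 ⇒ 17;  out={1}∪out(17)={1}
  fail(10) 'caabc': from fail(9)=1 chase 'c': 1 ⇒ 17;  out=∅∪out(17)=∅
  fail(16) 'aaccc': from fail(15)=6 chase 'c': 6→0 ⇒ 6;  out={3}∪out(6)={3}
  fail(11) 'caabcb': from fail(10)=17 chase 'b': 17 ⇒ 18;  out={2}∪out(18)={2,4}

Text stream:
[0] read 'c'  n0⇒n6
[1] read 'c'  n6⇒n6 (via fail)
[2] read 'a'  n6⇒n7
[3] read 'a'  n7⇒n8
[4] read 'b'  n8⇒n9
[5] read 'c'  n9⇒n10
[6] read 'b'  n10⇒n11  ** P2@[1:6],P4@[4:6]
[7] read 'b'  n11⇒n2 (via fail)  ** P0@[6:7]
[8] read 'a'  n2⇒n12 (via fail)
[9] read 'b'  n12⇒n1 (via fail)
[10] read 'b'  n1⇒n2  ** P0@[9:10]
[11] read 'c'  n2⇒n3
[12] read 'b'  n3⇒n4  ** P4@[10:12]
[13] read 'c'  n4⇒n5  ** P1@[9:13]
[14] read 'a'  n5⇒n7 (via fail)
[15] read 'b'  n7⇒n1 (via fail)
[16] read 'c'  n1⇒n17
[17] read 'b'  n17⇒n18  ** P4@[15:17]
[18] read 'b'  n18⇒n2 (via fail)  ** P0@[17:18]
[19] read 'b'  n2⇒n2 (via fail)  ** P0@[18:19]
[20] read 'c'  n2⇒n3
[21] read 'b'  n3⇒n4  ** P4@[19:21]

All matches (sorted): [[6,2],[6,4],[7,0],[10,0],[12,4],[13,1],[17,4],[18,0],[19,0],[21,4]]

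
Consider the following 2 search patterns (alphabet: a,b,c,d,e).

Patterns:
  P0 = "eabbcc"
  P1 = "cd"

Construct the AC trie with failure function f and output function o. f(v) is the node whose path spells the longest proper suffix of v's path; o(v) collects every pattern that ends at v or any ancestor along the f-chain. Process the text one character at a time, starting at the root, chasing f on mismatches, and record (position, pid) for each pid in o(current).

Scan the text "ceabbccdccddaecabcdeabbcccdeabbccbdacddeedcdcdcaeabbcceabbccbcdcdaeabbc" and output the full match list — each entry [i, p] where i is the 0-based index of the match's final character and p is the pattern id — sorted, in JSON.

Construct AC machine:
Trie nodes:
  n0 'ε': c→7 e→1
  n1 'e': a→2
  n2 'ea': b→3
  n3 'eab': b→4
  n4 'eabb': c→5
  n5 'eabbc': c→6
  n6 'eabbcc': ·  [P0 ends]
  n7 'c': d→8
  n8 'cd': ·  [P1 ends]

BFS fail/out derivation:
  n1('e'): parent n0 fail=0; on 'e' 0 → fail=0;  out ∅∪∅=∅
  n7('c'): parent n0 fail=0; on 'c' 0 → fail=0;  out ∅∪∅=∅
  n2('ea'): parent n1 fail=0; on 'a' 0 → fail=0;  out ∅∪∅=∅
  n8('cd'): parent n7 fail=0; on 'd' 0 → fail=0;  out {1}∪∅={1}
  n3('eab'): parent n2 fail=0; on 'b' 0 → fail=0;  out ∅∪∅=∅
  n4('eabb'): parent n3 fail=0; on 'b' 0 → fail=0;  out ∅∪∅=∅
  n5('eabbc'): parent n4 fail=0; on 'c' 0 → fail=7;  out ∅∪∅=∅
  n6('eabbcc'): parent n5 fail=7; on 'c' 7→0 → fail=7;  out {0}∪∅={0}

Run:
i=0 'c': node 0→7
i=1 'e': node 7→1 (fail-walked)
i=2 'a': node 1→2
i=3 'b': node 2→3
i=4 'b': node 3→4
i=5 'c': node 4→5
i=6 'c': node 5→6  emit P0@[1:6]
i=7 'd': node 6→8 (fail-walked)  emit P1@[6:7]
i=8 'c': node 8→7 (fail-walked)
i=9 'c': node 7→7 (fail-walked)
i=10 'd': node 7→8  emit P1@[9:10]
i=11 'd': node 8→0 (fail-walked)
i=12 'a': node 0→0
i=13 'e': node 0→1
i=14 'c': node 1→7 (fail-walked)
i=15 'a': node 7→0 (fail-walked)
i=16 'b': node 0→0
i=17 'c': node 0→7
i=18 'd': node 7→8  emit P1@[17:18]
i=19 'e': node 8→1 (fail-walked)
i=20 'a': node 1→2
i=21 'b': node 2→3
i=22 'b': node 3→4
i=23 'c': node 4→5
i=24 'c': node 5→6  emit P0@[19:24]
i=25 'c': node 6→7 (fail-walked)
i=26 'd': node 7→8  emit P1@[25:26]
i=27 'e': node 8→1 (fail-walked)
i=28 'a': node 1→2
i=29 'b': node 2→3
i=30 'b': node 3→4
i=31 'c': node 4→5
i=32 'c': node 5→6  emit P0@[27:32]
i=33 'b': node 6→0 (fail-walked)
i=34 'd': node 0→0
i=35 'a': node 0→0
i=36 'c': node 0→7
i=37 'd': node 7→8  emit P1@[36:37]
i=38 'd': node 8→0 (fail-walked)
i=39 'e': node 0→1
i=40 'e': node 1→1 (fail-walked)
i=41 'd': node 1→0 (fail-walked)
i=42 'c': node 0→7
i=43 'd': node 7→8  emit P1@[42:43]
i=44 'c': node 8→7 (fail-walked)
i=45 'd': node 7→8  emit P1@[44:45]
i=46 'c': node 8→7 (fail-walked)
i=47 'a': node 7→0 (fail-walked)
i=48 'e': node 0→1
i=49 'a': node 1→2
i=50 'b': node 2→3
i=51 'b': node 3→4
i=52 'c': node 4→5
i=53 'c': node 5→6  emit P0@[48:53]
i=54 'e': node 6→1 (fail-walked)
i=55 'a': node 1→2
i=56 'b': node 2→3
i=57 'b': node 3→4
i=58 'c': node 4→5
i=59 'c': node 5→6  emit P0@[54:59]
i=60 'b': node 6→0 (fail-walked)
i=61 'c': node 0→7
i=62 'd': node 7→8  emit P1@[61:62]
i=63 'c': node 8→7 (fail-walked)
i=64 'd': node 7→8  emit P1@[63:64]
i=65 'a': node 8→0 (fail-walked)
i=66 'e': node 0→1
i=67 'a': node 1→2
i=68 'b': node 2→3
i=69 'b': node 3→4
i=70 'c': node 4→5

All matches (sorted): [[6,0],[7,1],[10,1],[18,1],[24,0],[26,1],[32,0],[37,1],[43,1],[45,1],[53,0],[59,0],[62,1],[64,1]]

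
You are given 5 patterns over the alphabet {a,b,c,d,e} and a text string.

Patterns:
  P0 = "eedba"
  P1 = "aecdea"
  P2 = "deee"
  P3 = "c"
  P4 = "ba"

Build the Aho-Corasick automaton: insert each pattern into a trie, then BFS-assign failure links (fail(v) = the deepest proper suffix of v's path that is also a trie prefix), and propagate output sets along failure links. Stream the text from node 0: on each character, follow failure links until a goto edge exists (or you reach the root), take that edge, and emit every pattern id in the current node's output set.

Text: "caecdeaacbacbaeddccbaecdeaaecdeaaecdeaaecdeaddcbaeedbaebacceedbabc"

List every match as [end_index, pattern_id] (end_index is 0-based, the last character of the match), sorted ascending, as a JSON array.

Build automaton:
Trie (insert patterns):
  0='ε' goto a→6 b→17 c→16 d→12 e→1
  1='e' goto e→2
  2='ee' goto d→3
  3='eed' goto b→4
  4='eedb' goto a→5
  5='eedba' goto ·  [P0 ends]
  6='a' goto e→7
  7='ae' goto c→8
  8='aec' goto d→9
  9='aecd' goto e→10
  10='aecde' goto a→11
  11='aecdea' goto ·  [P1 ends]
  12='d' goto e→13
  13='de' goto e→14
  14='dee' goto e→15
  15='deee' goto ·  [P2 ends]
  16='c' goto ·  [P3 ends]
  17='b' goto a→18
  18='ba' goto ·  [P4 ends]

BFS fail/out derivation:
  fail(1) 'e': from fail(0)=0 chase 'e': 0 ⇒ 0;  out=∅∪out(0)=∅
  fail(6) 'a': from fail(0)=0 chase 'a': 0 ⇒ 0;  out=∅∪out(0)=∅
  fail(12) 'd': from fail(0)=0 chase 'd': 0 ⇒ 0;  out=∅∪out(0)=∅
  fail(16) 'c': from fail(0)=0 chase 'c': 0 ⇒ 0;  out={3}∪out(0)={3}
  fail(17) 'b': from fail(0)=0 chase 'b': 0 ⇒ 0;  out=∅∪out(0)=∅
  fail(2) 'ee': from fail(1)=0 chase 'e': 0 ⇒ 1;  out=∅∪out(1)=∅
  fail(7) 'ae': from fail(6)=0 chase 'e': 0 ⇒ 1;  out=∅∪out(1)=∅
  fail(13) 'de': from fail(12)=0 chase 'e': 0 ⇒ 1;  out=∅∪out(1)=∅
  fail(18) 'ba': from fail(17)=0 chase 'a': 0 ⇒ 6;  out={4}∪out(6)={4}
  fail(3) 'eed': from fail(2)=1 chase 'd': 1→0 ⇒ 12;  out=∅∪out(12)=∅
  fail(8) 'aec': from fail(7)=1 chase 'c': 1→0 ⇒ 16;  out=∅∪out(16)={3}
  fail(14) 'dee': from fail(13)=1 chase 'e': 1 ⇒ 2;  out=∅∪out(2)=∅
  fail(4) 'eedb': from fail(3)=12 chase 'b': 12→0 ⇒ 17;  out=∅∪out(17)=∅
  fail(9) 'aecd': from fail(8)=16 chase 'd': 16→0 ⇒ 12;  out=∅∪out(12)=∅
  fail(15) 'deee': from fail(14)=2 chase 'e': 2→1 ⇒ 2;  out={2}∪out(2)={2}
  fail(5) 'eedba': from fail(4)=17 chase 'a': 17 ⇒ 18;  out={0}∪out(18)={0,4}
  fail(10) 'aecde': from fail(9)=12 chase 'e': 12 ⇒ 13;  out=∅∪out(13)=∅
  fail(11) 'aecdea': from fail(10)=13 chase 'a': 13→1→0 ⇒ 6;  out={1}∪out(6)={1}

Scan:
pos 0 'c': at 16  ** P3@[0:0]
pos 1 'a': at 6 (fail-walked)
pos 2 'e': at 7
pos 3 'c': at 8  ** P3@[3:3]
pos 4 'd': at 9
pos 5 'e': at 10
pos 6 'a': at 11  ** P1@[1:6]
pos 7 'a': at 6 (fail-walked)
pos 8 'c': at 16 (fail-walked)  ** P3@[8:8]
pos 9 'b': at 17 (fail-walked)
pos 10 'a': at 18  ** P4@[9:10]
pos 11 'c': at 16 (fail-walked)  ** P3@[11:11]
pos 12 'b': at 17 (fail-walked)
pos 13 'a': at 18  ** P4@[12:13]
pos 14 'e': at 7 (fail-walked)
pos 15 'd': at 12 (fail-walked)
pos 16 'd': at 12 (fail-walked)
pos 17 'c': at 16 (fail-walked)  ** P3@[17:17]
pos 18 'c': at 16 (fail-walked)  ** P3@[18:18]
pos 19 'b': at 17 (fail-walked)
pos 20 'a': at 18  ** P4@[19:20]
pos 21 'e': at 7 (fail-walked)
pos 22 'c': at 8  ** P3@[22:22]
pos 23 'd': at 9
pos 24 'e': at 10
pos 25 'a': at 11  ** P1@[20:25]
pos 26 'a': at 6 (fail-walked)
pos 27 'e': at 7
pos 28 'c': at 8  ** P3@[28:28]
pos 29 'd': at 9
pos 30 'e': at 10
pos 31 'a': at 11  ** P1@[26:31]
pos 32 'a': at 6 (fail-walked)
pos 33 'e': at 7
pos 34 'c': at 8  ** P3@[34:34]
pos 35 'd': at 9
pos 36 'e': at 10
pos 37 'a': at 11  ** P1@[32:37]
pos 38 'a': at 6 (fail-walked)
pos 39 'e': at 7
pos 40 'c': at 8  ** P3@[40:40]
pos 41 'd': at 9
pos 42 'e': at 10
pos 43 'a': at 11  ** P1@[38:43]
pos 44 'd': at 12 (fail-walked)
pos 45 'd': at 12 (fail-walked)
pos 46 'c': at 16 (fail-walked)  ** P3@[46:46]
pos 47 'b': at 17 (fail-walked)
pos 48 'a': at 18  ** P4@[47:48]
pos 49 'e': at 7 (fail-walked)
pos 50 'e': at 2 (fail-walked)
pos 51 'd': at 3
pos 52 'b': at 4
pos 53 'a': at 5  ** P0@[49:53],P4@[52:53]
pos 54 'e': at 7 (fail-walked)
pos 55 'b': at 17 (fail-walked)
pos 56 'a': at 18  ** P4@[55:56]
pos 57 'c': at 16 (fail-walked)  ** P3@[57:57]
pos 58 'c': at 16 (fail-walked)  ** P3@[58:58]
pos 59 'e': at 1 (fail-walked)
pos 60 'e': at 2
pos 61 'd': at 3
pos 62 'b': at 4
pos 63 'a': at 5  ** P0@[59:63],P4@[62:63]
pos 64 'b': at 17 (fail-walked)
pos 65 'c': at 16 (fail-walked)  ** P3@[65:65]

Result: [[0,3],[3,3],[6,1],[8,3],[10,4],[11,3],[13,4],[17,3],[18,3],[20,4],[22,3],[25,1],[28,3],[31,1],[34,3],[37,1],[40,3],[43,1],[46,3],[48,4],[53,0],[53,4],[56,4],[57,3],[58,3],[63,0],[63,4],[65,3]]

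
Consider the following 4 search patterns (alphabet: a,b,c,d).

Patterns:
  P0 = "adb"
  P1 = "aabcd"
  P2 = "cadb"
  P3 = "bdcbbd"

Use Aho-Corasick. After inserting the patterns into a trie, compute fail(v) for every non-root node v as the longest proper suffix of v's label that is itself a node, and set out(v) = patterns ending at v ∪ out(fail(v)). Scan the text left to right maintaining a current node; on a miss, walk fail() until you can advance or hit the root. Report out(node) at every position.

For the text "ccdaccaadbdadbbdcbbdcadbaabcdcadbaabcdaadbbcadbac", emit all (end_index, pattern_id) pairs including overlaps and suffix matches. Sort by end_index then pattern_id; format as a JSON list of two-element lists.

Build automaton:
Trie nodes:
  0='ε' goto a→1 b→12 c→8
  1='a' goto a→4 d→2
  2='ad' goto b→3
  3='adb' goto ·  ←P0
  4='aa' goto b→5
  5='aab' goto c→6
  6='aabc' goto d→7
  7='aabcd' goto ·  ←P1
  8='c' goto a→9
  9='ca' goto d→10
  10='cad' goto b→11
  11='cadb' goto ·  ←P2
  12='b' goto d→13
  13='bd' goto c→14
  14='bdc' goto b→15
  15='bdcb' goto b→16
  16='bdcbb' goto d→17
  17='bdcbbd' goto ·  ←P3

Failure links (BFS by depth):
  n1('a'): parent n0 fail=0; on 'a' 0 → fail=0;  out ∅∪∅=∅
  n8('c'): parent n0 fail=0; on 'c' 0 → fail=0;  out ∅∪∅=∅
  n12('b'): parent n0 fail=0; on 'b' 0 → fail=0;  out ∅∪∅=∅
  n2('ad'): parent n1 fail=0; on 'd' 0 → fail=0;  out ∅∪∅=∅
  n4('aa'): parent n1 fail=0; on 'a' 0 → fail=1;  out ∅∪∅=∅
  n9('ca'): parent n8 fail=0; on 'a' 0 → fail=1;  out ∅∪∅=∅
  n13('bd'): parent n12 fail=0; on 'd' 0 → fail=0;  out ∅∪∅=∅
  n3('adb'): parent n2 fail=0; on 'b' 0 → fail=12;  out {0}∪∅={0}
  n5('aab'): parent n4 fail=1; on 'b' 1→0 → fail=12;  out ∅∪∅=∅
  n10('cad'): parent n9 fail=1; on 'd' 1 → fail=2;  out ∅∪∅=∅
  n14('bdc'): parent n13 fail=0; on 'c' 0 → fail=8;  out ∅∪∅=∅
  n6('aabc'): parent n5 fail=12; on 'c' 12→0 → fail=8;  out ∅∪∅=∅
  n11('cadb'): parent n10 fail=2; on 'b' 2 → fail=3;  out {2}∪{0}={0,2}
  n15('bdcb'): parent n14 fail=8; on 'b' 8→0 → fail=12;  out ∅∪∅=∅
  n7('aabcd'): parent n6 fail=8; on 'd' 8→0 → fail=0;  out {1}∪∅={1}
  n16('bdcbb'): parent n15 fail=12; on 'b' 12→0 → fail=12;  out ∅∪∅=∅
  n17('bdcbbd'): parent n16 fail=12; on 'd' 12 → fail=13;  out {3}∪∅={3}

Run:
pos 0 'c': at 8
pos 1 'c': at 8 ·f
pos 2 'd': at 0 ·f
pos 3 'a': at 1
pos 4 'c': at 8 ·f
pos 5 'c': at 8 ·f
pos 6 'a': at 9
pos 7 'a': at 4 ·f
pos 8 'd': at 2 ·f
pos 9 'b': at 3  → match P0@[7:9]
pos 10 'd': at 13 ·f
pos 11 'a': at 1 ·f
pos 12 'd': at 2
pos 13 'b': at 3  → match P0@[11:13]
pos 14 'b': at 12 ·f
pos 15 'd': at 13
pos 16 'c': at 14
pos 17 'b': at 15
pos 18 'b': at 16
pos 19 'd': at 17  → match P3@[14:19]
pos 20 'c': at 14 ·f
pos 21 'a': at 9 ·f
pos 22 'd': at 10
pos 23 'b': at 11  → match P0@[21:23],P2@[20:23]
pos 24 'a': at 1 ·f
pos 25 'a': at 4
pos 26 'b': at 5
pos 27 'c': at 6
pos 28 'd': at 7  → match P1@[24:28]
pos 29 'c': at 8 ·f
pos 30 'a': at 9
pos 31 'd': at 10
pos 32 'b': at 11  → match P0@[30:32],P2@[29:32]
pos 33 'a': at 1 ·f
pos 34 'a': at 4
pos 35 'b': at 5
pos 36 'c': at 6
pos 37 'd': at 7  → match P1@[33:37]
pos 38 'a': at 1 ·f
pos 39 'a': at 4
pos 40 'd': at 2 ·f
pos 41 'b': at 3  → match P0@[39:41]
pos 42 'b': at 12 ·f
pos 43 'c': at 8 ·f
pos 44 'a': at 9
pos 45 'd': at 10
pos 46 'b': at 11  → match P0@[44:46],P2@[43:46]
pos 47 'a': at 1 ·f
pos 48 'c': at 8 ·f

Matches: [[9,0],[13,0],[19,3],[23,0],[23,2],[28,1],[32,0],[32,2],[37,1],[41,0],[46,0],[46,2]]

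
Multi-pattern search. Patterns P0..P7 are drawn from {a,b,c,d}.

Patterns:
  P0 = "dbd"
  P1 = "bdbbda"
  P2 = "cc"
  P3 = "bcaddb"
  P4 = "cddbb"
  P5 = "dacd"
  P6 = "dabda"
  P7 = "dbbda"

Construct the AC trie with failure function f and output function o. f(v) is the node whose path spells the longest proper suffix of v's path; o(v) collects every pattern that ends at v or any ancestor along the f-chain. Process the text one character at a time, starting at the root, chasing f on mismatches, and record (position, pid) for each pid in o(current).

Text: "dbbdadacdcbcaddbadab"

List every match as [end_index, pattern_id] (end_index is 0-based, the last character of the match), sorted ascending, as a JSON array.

Construct AC machine:
Trie nodes:
  n0 'ε': b→4 c→10 d→1
  n1 'd': a→21 b→2
  n2 'db': b→27 d→3
  n3 'dbd': ·  [P0 ends]
  n4 'b': c→12 d→5
  n5 'bd': b→6
  n6 'bdb': b→7
  n7 'bdbb': d→8
  n8 'bdbbd': a→9
  n9 'bdbbda': ·  [P1 ends]
  n10 'c': c→11 d→17
  n11 'cc': ·  [P2 ends]
  n12 'bc': a→13
  n13 'bca': d→14
  n14 'bcad': d→15
  n15 'bcadd': b→16
  n16 'bcaddb': ·  [P3 ends]
  n17 'cd': d→18
  n18 'cdd': b→19
  n19 'cddb': b→20
  n20 'cddbb': ·  [P4 ends]
  n21 'da': b→24 c→22
  n22 'dac': d→23
  n23 'dacd': ·  [P5 ends]
  n24 'dab': d→25
  n25 'dabd': a→26
  n26 'dabda': ·  [P6 ends]
  n27 'dbb': d→28
  n28 'dbbd': a→29
  n29 'dbbda': ·  [P7 ends]

BFS fail/out derivation:
  fail(1) 'd': from fail(0)=0 chase 'd': 0 ⇒ 0;  out=∅∪out(0)=∅
  fail(4) 'b': from fail(0)=0 chase 'b': 0 ⇒ 0;  out=∅∪out(0)=∅
  fail(10) 'c': from fail(0)=0 chase 'c': 0 ⇒ 0;  out=∅∪out(0)=∅
  fail(2) 'db': from fail(1)=0 chase 'b': 0 ⇒ 4;  out=∅∪out(4)=∅
  fail(5) 'bd': from fail(4)=0 chase 'd': 0 ⇒ 1;  out=∅∪out(1)=∅
  fail(11) 'cc': from fail(10)=0 chase 'c': 0 ⇒ 10;  out={2}∪out(10)={2}
  fail(12) 'bc': from fail(4)=0 chase 'c': 0 ⇒ 10;  out=∅∪out(10)=∅
  fail(17) 'cd': from fail(10)=0 chase 'd': 0 ⇒ 1;  out=∅∪out(1)=∅
  fail(21) 'da': from fail(1)=0 chase 'a': 0 ⇒ 0;  out=∅∪out(0)=∅
  fail(3) 'dbd': from fail(2)=4 chase 'd': 4 ⇒ 5;  out={0}∪out(5)={0}
  fail(6) 'bdb': from fail(5)=1 chase 'b': 1 ⇒ 2;  out=∅∪out(2)=∅
  fail(13) 'bca': from fail(12)=10 chase 'a': 10→0 ⇒ 0;  out=∅∪out(0)=∅
  fail(18) 'cdd': from fail(17)=1 chase 'd': 1→0 ⇒ 1;  out=∅∪out(1)=∅
  fail(22) 'dac': from fail(21)=0 chase 'c': 0 ⇒ 10;  out=∅∪out(10)=∅
  fail(24) 'dab': from fail(21)=0 chase 'b': 0 ⇒ 4;  out=∅∪out(4)=∅
  fail(27) 'dbb': from fail(2)=4 chase 'b': 4→0 ⇒ 4;  out=∅∪out(4)=∅
  fail(7) 'bdbb': from fail(6)=2 chase 'b': 2 ⇒ 27;  out=∅∪out(27)=∅
  fail(14) 'bcad': from fail(13)=0 chase 'd': 0 ⇒ 1;  out=∅∪out(1)=∅
  fail(19) 'cddb': from fail(18)=1 chase 'b': 1 ⇒ 2;  out=∅∪out(2)=∅
  fail(23) 'dacd': from fail(22)=10 chase 'd': 10 ⇒ 17;  out={5}∪out(17)={5}
  fail(25) 'dabd': from fail(24)=4 chase 'd': 4 ⇒ 5;  out=∅∪out(5)=∅
  fail(28) 'dbbd': from fail(27)=4 chase 'd': 4 ⇒ 5;  out=∅∪out(5)=∅
  fail(8) 'bdbbd': from fail(7)=27 chase 'd': 27 ⇒ 28;  out=∅∪out(28)=∅
  fail(15) 'bcadd': from fail(14)=1 chase 'd': 1→0 ⇒ 1;  out=∅∪out(1)=∅
  fail(20) 'cddbb': from fail(19)=2 chase 'b': 2 ⇒ 27;  out={4}∪out(27)={4}
  fail(26) 'dabda': from fail(25)=5 chase 'a': 5→1 ⇒ 21;  out={6}∪out(21)={6}
  fail(29) 'dbbda': from fail(28)=5 chase 'a': 5→1 ⇒ 21;  out={7}∪out(21)={7}
  fail(9) 'bdbbda': from fail(8)=28 chase 'a': 28 ⇒ 29;  out={1}∪out(29)={1,7}
  fail(16) 'bcaddb': from fail(15)=1 chase 'b': 1 ⇒ 2;  out={3}∪out(2)={3}

Text stream:
i=0 'd': node 0→1
i=1 'b': node 1→2
i=2 'b': node 2→27
i=3 'd': node 27→28
i=4 'a': node 28→29  emit P7@[0:4]
i=5 'd': node 29→1 ·f
i=6 'a': node 1→21
i=7 'c': node 21→22
i=8 'd': node 22→23  emit P5@[5:8]
i=9 'c': node 23→10 ·f
i=10 'b': node 10→4 ·f
i=11 'c': node 4→12
i=12 'a': node 12→13
i=13 'd': node 13→14
i=14 'd': node 14→15
i=15 'b': node 15→16  emit P3@[10:15]
i=16 'a': node 16→0 ·f
i=17 'd': node 0→1
i=18 'a': node 1→21
i=19 'b': node 21→24

Result: [[4,7],[8,5],[15,3]]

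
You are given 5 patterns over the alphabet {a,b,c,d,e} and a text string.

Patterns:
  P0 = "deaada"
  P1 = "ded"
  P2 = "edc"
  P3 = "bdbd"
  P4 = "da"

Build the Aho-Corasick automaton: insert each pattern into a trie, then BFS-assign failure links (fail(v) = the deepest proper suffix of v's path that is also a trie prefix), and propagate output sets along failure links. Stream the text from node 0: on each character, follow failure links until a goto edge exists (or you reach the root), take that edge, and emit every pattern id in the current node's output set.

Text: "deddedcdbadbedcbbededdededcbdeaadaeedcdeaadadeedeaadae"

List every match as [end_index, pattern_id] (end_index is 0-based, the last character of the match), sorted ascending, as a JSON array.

Build automaton:
Trie (insert patterns):
  0='ε' goto b→11 d→1 e→8
  1='d' goto a→15 e→2
  2='de' goto a→3 d→7
  3='dea' goto a→4
  4='deaa' goto d→5
  5='deaad' goto a→6
  6='deaada' goto ·  [P0 ends]
  7='ded' goto ·  [P1 ends]
  8='e' goto d→9
  9='ed' goto c→10
  10='edc' goto ·  [P2 ends]
  11='b' goto d→12
  12='bd' goto b→13
  13='bdb' goto d→14
  14='bdbd' goto ·  [P3 ends]
  15='da' goto ·  [P4 ends]

BFS fail/out derivation:
  n1('d'): parent n0 fail=0; on 'd' 0 → fail=0;  out ∅∪∅=∅
  n8('e'): parent n0 fail=0; on 'e' 0 → fail=0;  out ∅∪∅=∅
  n11('b'): parent n0 fail=0; on 'b' 0 → fail=0;  out ∅∪∅=∅
  n2('de'): parent n1 fail=0; on 'e' 0 → fail=8;  out ∅∪∅=∅
  n9('ed'): parent n8 fail=0; on 'd' 0 → fail=1;  out ∅∪∅=∅
  n12('bd'): parent n11 fail=0; on 'd' 0 → fail=1;  out ∅∪∅=∅
  n15('da'): parent n1 fail=0; on 'a' 0 → fail=0;  out {4}∪∅={4}
  n3('dea'): parent n2 fail=8; on 'a' 8→0 → fail=0;  out ∅∪∅=∅
  n7('ded'): parent n2 fail=8; on 'd' 8 → fail=9;  out {1}∪∅={1}
  n10('edc'): parent n9 fail=1; on 'c' 1→0 → fail=0;  out {2}∪∅={2}
  n13('bdb'): parent n12 fail=1; on 'b' 1→0 → fail=11;  out ∅∪∅=∅
  n4('deaa'): parent n3 fail=0; on 'a' 0 → fail=0;  out ∅∪∅=∅
  n14('bdbd'): parent n13 fail=11; on 'd' 11 → fail=12;  out {3}∪∅={3}
  n5('deaad'): parent n4 fail=0; on 'd' 0 → fail=1;  out ∅∪∅=∅
  n6('deaada'): parent n5 fail=1; on 'a' 1 → fail=15;  out {0}∪{4}={0,4}

Scan:
i=0 'd': node 0→1
i=1 'e': node 1→2
i=2 'd': node 2→7  → match P1@[0:2]
i=3 'd': node 7→1 (fail-walked)
i=4 'e': node 1→2
i=5 'd': node 2→7  → match P1@[3:5]
i=6 'c': node 7→10 (fail-walked)  → match P2@[4:6]
i=7 'd': node 10→1 (fail-walked)
i=8 'b': node 1→11 (fail-walked)
i=9 'a': node 11→0 (fail-walked)
i=10 'd': node 0→1
i=11 'b': node 1→11 (fail-walked)
i=12 'e': node 11→8 (fail-walked)
i=13 'd': node 8→9
i=14 'c': node 9→10  → match P2@[12:14]
i=15 'b': node 10→11 (fail-walked)
i=16 'b': node 11→11 (fail-walked)
i=17 'e': node 11→8 (fail-walked)
i=18 'd': node 8→9
i=19 'e': node 9→2 (fail-walked)
i=20 'd': node 2→7  → match P1@[18:20]
i=21 'd': node 7→1 (fail-walked)
i=22 'e': node 1→2
i=23 'd': node 2→7  → match P1@[21:23]
i=24 'e': node 7→2 (fail-walked)
i=25 'd': node 2→7  → match P1@[23:25]
i=26 'c': node 7→10 (fail-walked)  → match P2@[24:26]
i=27 'b': node 10→11 (fail-walked)
i=28 'd': node 11→12
i=29 'e': node 12→2 (fail-walked)
i=30 'a': node 2→3
i=31 'a': node 3→4
i=32 'd': node 4→5
i=33 'a': node 5→6  → match P0@[28:33],P4@[32:33]
i=34 'e': node 6→8 (fail-walked)
i=35 'e': node 8→8 (fail-walked)
i=36 'd': node 8→9
i=37 'c': node 9→10  → match P2@[35:37]
i=38 'd': node 10→1 (fail-walked)
i=39 'e': node 1→2
i=40 'a': node 2→3
i=41 'a': node 3→4
i=42 'd': node 4→5
i=43 'a': node 5→6  → match P0@[38:43],P4@[42:43]
i=44 'd': node 6→1 (fail-walked)
i=45 'e': node 1→2
i=46 'e': node 2→8 (fail-walked)
i=47 'd': node 8→9
i=48 'e': node 9→2 (fail-walked)
i=49 'a': node 2→3
i=50 'a': node 3→4
i=51 'd': node 4→5
i=52 'a': node 5→6  → match P0@[47:52],P4@[51:52]
i=53 'e': node 6→8 (fail-walked)

Matches: [[2,1],[5,1],[6,2],[14,2],[20,1],[23,1],[25,1],[26,2],[33,0],[33,4],[37,2],[43,0],[43,4],[52,0],[52,4]]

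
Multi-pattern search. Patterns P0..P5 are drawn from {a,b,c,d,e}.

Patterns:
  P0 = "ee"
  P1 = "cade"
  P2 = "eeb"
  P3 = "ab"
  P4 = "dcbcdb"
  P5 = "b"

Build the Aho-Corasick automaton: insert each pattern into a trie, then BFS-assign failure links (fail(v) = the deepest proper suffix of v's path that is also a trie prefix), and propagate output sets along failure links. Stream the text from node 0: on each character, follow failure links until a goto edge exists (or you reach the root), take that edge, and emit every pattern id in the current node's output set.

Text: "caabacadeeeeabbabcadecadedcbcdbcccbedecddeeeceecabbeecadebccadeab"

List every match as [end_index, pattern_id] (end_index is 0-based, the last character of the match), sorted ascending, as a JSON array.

Build automaton:
Trie nodes:
  n0 'ε': a→8 b→16 c→3 d→10 e→1
  n1 'e': e→2
  n2 'ee': b→7  ←P0
  n3 'c': a→4
  n4 'ca': d→5
  n5 'cad': e→6
  n6 'cade': ·  ←P1
  n7 'eeb': ·  ←P2
  n8 'a': b→9
  n9 'ab': ·  ←P3
  n10 'd': c→11
  n11 'dc': b→12
  n12 'dcb': c→13
  n13 'dcbc': d→14
  n14 'dcbcd': b→15
  n15 'dcbcdb': ·  ←P4
  n16 'b': ·  ←P5

BFS fail/out derivation:
  n1('e'): parent n0 fail=0; on 'e' 0 → fail=0;  out ∅∪∅=∅
  n3('c'): parent n0 fail=0; on 'c' 0 → fail=0;  out ∅∪∅=∅
  n8('a'): parent n0 fail=0; on 'a' 0 → fail=0;  out ∅∪∅=∅
  n10('d'): parent n0 fail=0; on 'd' 0 → fail=0;  out ∅∪∅=∅
  n16('b'): parent n0 fail=0; on 'b' 0 → fail=0;  out {5}∪∅={5}
  n2('ee'): parent n1 fail=0; on 'e' 0 → fail=1;  out {0}∪∅={0}
  n4('ca'): parent n3 fail=0; on 'a' 0 → fail=8;  out ∅∪∅=∅
  n9('ab'): parent n8 fail=0; on 'b' 0 → fail=16;  out {3}∪{5}={3,5}
  n11('dc'): parent n10 fail=0; on 'c' 0 → fail=3;  out ∅∪∅=∅
  n5('cad'): parent n4 fail=8; on 'd' 8→0 → fail=10;  out ∅∪∅=∅
  n7('eeb'): parent n2 fail=1; on 'b' 1→0 → fail=16;  out {2}∪{5}={2,5}
  n12('dcb'): parent n11 fail=3; on 'b' 3→0 → fail=16;  out ∅∪{5}={5}
  n6('cade'): parent n5 fail=10; on 'e' 10→0 → fail=1;  out {1}∪∅={1}
  n13('dcbc'): parent n12 fail=16; on 'c' 16→0 → fail=3;  out ∅∪∅=∅
  n14('dcbcd'): parent n13 fail=3; on 'd' 3→0 → fail=10;  out ∅∪∅=∅
  n15('dcbcdb'): parent n14 fail=10; on 'b' 10→0 → fail=16;  out {4}∪{5}={4,5}

Text stream:
[0] read 'c'  n0⇒n3
[1] read 'a'  n3⇒n4
[2] read 'a'  n4⇒n8 (fail-walked)
[3] read 'b'  n8⇒n9  → match P3@[2:3],P5@[3:3]
[4] read 'a'  n9⇒n8 (fail-walked)
[5] read 'c'  n8⇒n3 (fail-walked)
[6] read 'a'  n3⇒n4
[7] read 'd'  n4⇒n5
[8] read 'e'  n5⇒n6  → match P1@[5:8]
[9] read 'e'  n6⇒n2 (fail-walked)  → match P0@[8:9]
[10] read 'e'  n2⇒n2 (fail-walked)  → match P0@[9:10]
[11] read 'e'  n2⇒n2 (fail-walked)  → match P0@[10:11]
[12] read 'a'  n2⇒n8 (fail-walked)
[13] read 'b'  n8⇒n9  → match P3@[12:13],P5@[13:13]
[14] read 'b'  n9⇒n16 (fail-walked)  → match P5@[14:14]
[15] read 'a'  n16⇒n8 (fail-walked)
[16] read 'b'  n8⇒n9  → match P3@[15:16],P5@[16:16]
[17] read 'c'  n9⇒n3 (fail-walked)
[18] read 'a'  n3⇒n4
[19] read 'd'  n4⇒n5
[20] read 'e'  n5⇒n6  → match P1@[17:20]
[21] read 'c'  n6⇒n3 (fail-walked)
[22] read 'a'  n3⇒n4
[23] read 'd'  n4⇒n5
[24] read 'e'  n5⇒n6  → match P1@[21:24]
[25] read 'd'  n6⇒n10 (fail-walked)
[26] read 'c'  n10⇒n11
[27] read 'b'  n11⇒n12  → match P5@[27:27]
[28] read 'c'  n12⇒n13
[29] read 'd'  n13⇒n14
[30] read 'b'  n14⇒n15  → match P4@[25:30],P5@[30:30]
[31] read 'c'  n15⇒n3 (fail-walked)
[32] read 'c'  n3⇒n3 (fail-walked)
[33] read 'c'  n3⇒n3 (fail-walked)
[34] read 'b'  n3⇒n16 (fail-walked)  → match P5@[34:34]
[35] read 'e'  n16⇒n1 (fail-walked)
[36] read 'd'  n1⇒n10 (fail-walked)
[37] read 'e'  n10⇒n1 (fail-walked)
[38] read 'c'  n1⇒n3 (fail-walked)
[39] read 'd'  n3⇒n10 (fail-walked)
[40] read 'd'  n10⇒n10 (fail-walked)
[41] read 'e'  n10⇒n1 (fail-walked)
[42] read 'e'  n1⇒n2  → match P0@[41:42]
[43] read 'e'  n2⇒n2 (fail-walked)  → match P0@[42:43]
[44] read 'c'  n2⇒n3 (fail-walked)
[45] read 'e'  n3⇒n1 (fail-walked)
[46] read 'e'  n1⇒n2  → match P0@[45:46]
[47] read 'c'  n2⇒n3 (fail-walked)
[48] read 'a'  n3⇒n4
[49] read 'b'  n4⇒n9 (fail-walked)  → match P3@[48:49],P5@[49:49]
[50] read 'b'  n9⇒n16 (fail-walked)  → match P5@[50:50]
[51] read 'e'  n16⇒n1 (fail-walked)
[52] read 'e'  n1⇒n2  → match P0@[51:52]
[53] read 'c'  n2⇒n3 (fail-walked)
[54] read 'a'  n3⇒n4
[55] read 'd'  n4⇒n5
[56] read 'e'  n5⇒n6  → match P1@[53:56]
[57] read 'b'  n6⇒n16 (fail-walked)  → match P5@[57:57]
[58] read 'c'  n16⇒n3 (fail-walked)
[59] read 'c'  n3⇒n3 (fail-walked)
[60] read 'a'  n3⇒n4
[61] read 'd'  n4⇒n5
[62] read 'e'  n5⇒n6  → match P1@[59:62]
[63] read 'a'  n6⇒n8 (fail-walked)
[64] read 'b'  n8⇒n9  → match P3@[63:64],P5@[64:64]

Matches: [[3,3],[3,5],[8,1],[9,0],[10,0],[11,0],[13,3],[13,5],[14,5],[16,3],[16,5],[20,1],[24,1],[27,5],[30,4],[30,5],[34,5],[42,0],[43,0],[46,0],[49,3],[49,5],[50,5],[52,0],[56,1],[57,5],[62,1],[64,3],[64,5]]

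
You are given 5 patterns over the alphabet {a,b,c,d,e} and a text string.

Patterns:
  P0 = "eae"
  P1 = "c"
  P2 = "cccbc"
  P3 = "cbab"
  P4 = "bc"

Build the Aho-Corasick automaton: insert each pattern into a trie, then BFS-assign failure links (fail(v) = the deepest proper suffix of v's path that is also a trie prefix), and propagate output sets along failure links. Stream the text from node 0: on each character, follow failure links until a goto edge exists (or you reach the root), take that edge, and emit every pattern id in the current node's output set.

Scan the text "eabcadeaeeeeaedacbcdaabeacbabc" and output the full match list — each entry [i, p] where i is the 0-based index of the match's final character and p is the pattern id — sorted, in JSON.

Build automaton:
Trie nodes:
  n0 'ε': b→12 c→4 e→1
  n1 'e': a→2
  n2 'ea': e→3
  n3 'eae': ·  ←P0
  n4 'c': b→9 c→5  ←P1
  n5 'cc': c→6
  n6 'ccc': b→7
  n7 'cccb': c→8
  n8 'cccbc': ·  ←P2
  n9 'cb': a→10
  n10 'cba': b→11
  n11 'cbab': ·  ←P3
  n12 'b': c→13
  n13 'bc': ·  ←P4

Failure links (BFS by depth):
  n1('e'): parent n0 fail=0; on 'e' 0 → fail=0;  out ∅∪∅=∅
  n4('c'): parent n0 fail=0; on 'c' 0 → fail=0;  out {1}∪∅={1}
  n12('b'): parent n0 fail=0; on 'b' 0 → fail=0;  out ∅∪∅=∅
  n2('ea'): parent n1 fail=0; on 'a' 0 → fail=0;  out ∅∪∅=∅
  n5('cc'): parent n4 fail=0; on 'c' 0 → fail=4;  out ∅∪{1}={1}
  n9('cb'): parent n4 fail=0; on 'b' 0 → fail=12;  out ∅∪∅=∅
  n13('bc'): parent n12 fail=0; on 'c' 0 → fail=4;  out {4}∪{1}={1,4}
  n3('eae'): parent n2 fail=0; on 'e' 0 → fail=1;  out {0}∪∅={0}
  n6('ccc'): parent n5 fail=4; on 'c' 4 → fail=5;  out ∅∪{1}={1}
  n10('cba'): parent n9 fail=12; on 'a' 12→0 → fail=0;  out ∅∪∅=∅
  n7('cccb'): parent n6 fail=5; on 'b' 5→4 → fail=9;  out ∅∪∅=∅
  n11('cbab'): parent n10 fail=0; on 'b' 0 → fail=12;  out {3}∪∅={3}
  n8('cccbc'): parent n7 fail=9; on 'c' 9→12 → fail=13;  out {2}∪{1,4}={1,2,4}

Run:
[0] read 'e'  n0⇒n1
[1] read 'a'  n1⇒n2
[2] read 'b'  n2⇒n12 (via fail)
[3] read 'c'  n12⇒n13  → match P1@[3:3],P4@[2:3]
[4] read 'a'  n13⇒n0 (via fail)
[5] read 'd'  n0⇒n0
[6] read 'e'  n0⇒n1
[7] read 'a'  n1⇒n2
[8] read 'e'  n2⇒n3  → match P0@[6:8]
[9] read 'e'  n3⇒n1 (via fail)
[10] read 'e'  n1⇒n1 (via fail)
[11] read 'e'  n1⇒n1 (via fail)
[12] read 'a'  n1⇒n2
[13] read 'e'  n2⇒n3  → match P0@[11:13]
[14] read 'd'  n3⇒n0 (via fail)
[15] read 'a'  n0⇒n0
[16] read 'c'  n0⇒n4  → match P1@[16:16]
[17] read 'b'  n4⇒n9
[18] read 'c'  n9⇒n13 (via fail)  → match P1@[18:18],P4@[17:18]
[19] read 'd'  n13⇒n0 (via fail)
[20] read 'a'  n0⇒n0
[21] read 'a'  n0⇒n0
[22] read 'b'  n0⇒n12
[23] read 'e'  n12⇒n1 (via fail)
[24] read 'a'  n1⇒n2
[25] read 'c'  n2⇒n4 (via fail)  → match P1@[25:25]
[26] read 'b'  n4⇒n9
[27] read 'a'  n9⇒n10
[28] read 'b'  n10⇒n11  → match P3@[25:28]
[29] read 'c'  n11⇒n13 (via fail)  → match P1@[29:29],P4@[28:29]

Matches: [[3,1],[3,4],[8,0],[13,0],[16,1],[18,1],[18,4],[25,1],[28,3],[29,1],[29,4]]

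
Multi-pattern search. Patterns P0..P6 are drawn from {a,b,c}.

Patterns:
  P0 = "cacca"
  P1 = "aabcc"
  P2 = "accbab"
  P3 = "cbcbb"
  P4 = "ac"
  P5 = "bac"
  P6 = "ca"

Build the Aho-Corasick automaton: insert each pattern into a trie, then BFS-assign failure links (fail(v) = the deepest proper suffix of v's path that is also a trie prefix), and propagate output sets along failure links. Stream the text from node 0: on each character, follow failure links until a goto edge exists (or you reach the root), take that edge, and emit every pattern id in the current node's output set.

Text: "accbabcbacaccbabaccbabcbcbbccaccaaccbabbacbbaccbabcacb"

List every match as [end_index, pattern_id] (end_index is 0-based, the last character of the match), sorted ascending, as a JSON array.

Build automaton:
Trie nodes:
  n0 'ε': a→6 b→20 c→1
  n1 'c': a→2 b→16
  n2 'ca': c→3  [P6 ends]
  n3 'cac': c→4
  n4 'cacc': a→5
  n5 'cacca': ·  [P0 ends]
  n6 'a': a→7 c→11
  n7 'aa': b→8
  n8 'aab': c→9
  n9 'aabc': c→10
  n10 'aabcc': ·  [P1 ends]
  n11 'ac': c→12  [P4 ends]
  n12 'acc': b→13
  n13 'accb': a→14
  n14 'accba': b→15
  n15 'accbab': ·  [P2 ends]
  n16 'cb': c→17
  n17 'cbc': b→18
  n18 'cbcb': b→19
  n19 'cbcbb': ·  [P3 ends]
  n20 'b': a→21
  n21 'ba': c→22
  n22 'bac': ·  [P5 ends]

BFS fail/out derivation:
  n1('c'): parent n0 fail=0; on 'c' 0 → fail=0;  out ∅∪∅=∅
  n6('a'): parent n0 fail=0; on 'a' 0 → fail=0;  out ∅∪∅=∅
  n20('b'): parent n0 fail=0; on 'b' 0 → fail=0;  out ∅∪∅=∅
  n2('ca'): parent n1 fail=0; on 'a' 0 → fail=6;  out {6}∪∅={6}
  n7('aa'): parent n6 fail=0; on 'a' 0 → fail=6;  out ∅∪∅=∅
  n11('ac'): parent n6 fail=0; on 'c' 0 → fail=1;  out {4}∪∅={4}
  n16('cb'): parent n1 fail=0; on 'b' 0 → fail=20;  out ∅∪∅=∅
  n21('ba'): parent n20 fail=0; on 'a' 0 → fail=6;  out ∅∪∅=∅
  n3('cac'): parent n2 fail=6; on 'c' 6 → fail=11;  out ∅∪{4}={4}
  n8('aab'): parent n7 fail=6; on 'b' 6→0 → fail=20;  out ∅∪∅=∅
  n12('acc'): parent n11 fail=1; on 'c' 1→0 → fail=1;  out ∅∪∅=∅
  n17('cbc'): parent n16 fail=20; on 'c' 20→0 → fail=1;  out ∅∪∅=∅
  n22('bac'): parent n21 fail=6; on 'c' 6 → fail=11;  out {5}∪{4}={4,5}
  n4('cacc'): parent n3 fail=11; on 'c' 11 → fail=12;  out ∅∪∅=∅
  n9('aabc'): parent n8 fail=20; on 'c' 20→0 → fail=1;  out ∅∪∅=∅
  n13('accb'): parent n12 fail=1; on 'b' 1 → fail=16;  out ∅∪∅=∅
  n18('cbcb'): parent n17 fail=1; on 'b' 1 → fail=16;  out ∅∪∅=∅
  n5('cacca'): parent n4 fail=12; on 'a' 12→1 → fail=2;  out {0}∪{6}={0,6}
  n10('aabcc'): parent n9 fail=1; on 'c' 1→0 → fail=1;  out {1}∪∅={1}
  n14('accba'): parent n13 fail=16; on 'a' 16→20 → fail=21;  out ∅∪∅=∅
  n19('cbcbb'): parent n18 fail=16; on 'b' 16→20→0 → fail=20;  out {3}∪∅={3}
  n15('accbab'): parent n14 fail=21; on 'b' 21→6→0 → fail=20;  out {2}∪∅={2}

Text stream:
pos 0 'a': at 6
pos 1 'c': at 11  emit P4@[0:1]
pos 2 'c': at 12
pos 3 'b': at 13
pos 4 'a': at 14
pos 5 'b': at 15  emit P2@[0:5]
pos 6 'c': at 1 (via fail)
pos 7 'b': at 16
pos 8 'a': at 21 (via fail)
pos 9 'c': at 22  emit P4@[8:9],P5@[7:9]
pos 10 'a': at 2 (via fail)  emit P6@[9:10]
pos 11 'c': at 3  emit P4@[10:11]
pos 12 'c': at 4
pos 13 'b': at 13 (via fail)
pos 14 'a': at 14
pos 15 'b': at 15  emit P2@[10:15]
pos 16 'a': at 21 (via fail)
pos 17 'c': at 22  emit P4@[16:17],P5@[15:17]
pos 18 'c': at 12 (via fail)
pos 19 'b': at 13
pos 20 'a': at 14
pos 21 'b': at 15  emit P2@[16:21]
pos 22 'c': at 1 (via fail)
pos 23 'b': at 16
pos 24 'c': at 17
pos 25 'b': at 18
pos 26 'b': at 19  emit P3@[22:26]
pos 27 'c': at 1 (via fail)
pos 28 'c': at 1 (via fail)
pos 29 'a': at 2  emit P6@[28:29]
pos 30 'c': at 3  emit P4@[29:30]
pos 31 'c': at 4
pos 32 'a': at 5  emit P0@[28:32],P6@[31:32]
pos 33 'a': at 7 (via fail)
pos 34 'c': at 11 (via fail)  emit P4@[33:34]
pos 35 'c': at 12
pos 36 'b': at 13
pos 37 'a': at 14
pos 38 'b': at 15  emit P2@[33:38]
pos 39 'b': at 20 (via fail)
pos 40 'a': at 21
pos 41 'c': at 22  emit P4@[40:41],P5@[39:41]
pos 42 'b': at 16 (via fail)
pos 43 'b': at 20 (via fail)
pos 44 'a': at 21
pos 45 'c': at 22  emit P4@[44:45],P5@[43:45]
pos 46 'c': at 12 (via fail)
pos 47 'b': at 13
pos 48 'a': at 14
pos 49 'b': at 15  emit P2@[44:49]
pos 50 'c': at 1 (via fail)
pos 51 'a': at 2  emit P6@[50:51]
pos 52 'c': at 3  emit P4@[51:52]
pos 53 'b': at 16 (via fail)

All matches (sorted): [[1,4],[5,2],[9,4],[9,5],[10,6],[11,4],[15,2],[17,4],[17,5],[21,2],[26,3],[29,6],[30,4],[32,0],[32,6],[34,4],[38,2],[41,4],[41,5],[45,4],[45,5],[49,2],[51,6],[52,4]]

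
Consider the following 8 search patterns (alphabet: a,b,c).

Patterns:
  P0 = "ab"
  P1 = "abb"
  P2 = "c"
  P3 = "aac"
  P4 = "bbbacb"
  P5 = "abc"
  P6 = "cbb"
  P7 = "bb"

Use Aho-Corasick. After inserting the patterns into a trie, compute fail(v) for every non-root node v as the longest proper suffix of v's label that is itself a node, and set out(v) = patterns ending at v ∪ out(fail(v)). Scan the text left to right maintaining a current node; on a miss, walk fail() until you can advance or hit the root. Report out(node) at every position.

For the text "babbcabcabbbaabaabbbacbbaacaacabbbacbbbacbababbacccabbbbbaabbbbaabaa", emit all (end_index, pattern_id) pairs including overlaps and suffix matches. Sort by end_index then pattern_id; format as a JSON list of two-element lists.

Build automaton:
Trie nodes:
  0='ε' goto a→1 b→7 c→4
  1='a' goto a→5 b→2
  2='ab' goto b→3 c→13  ←P0
  3='abb' goto ·  ←P1
  4='c' goto b→14  ←P2
  5='aa' goto c→6
  6='aac' goto ·  ←P3
  7='b' goto b→8
  8='bb' goto b→9  ←P7
  9='bbb' goto a→10
  10='bbba' goto c→11
  11='bbbac' goto b→12
  12='bbbacb' goto ·  ←P4
  13='abc' goto ·  ←P5
  14='cb' goto b→15
  15='cbb' goto ·  ←P6

BFS fail/out derivation:
  fail(1) 'a': from fail(0)=0 chase 'a': 0 ⇒ 0;  out=∅∪out(0)=∅
  fail(4) 'c': from fail(0)=0 chase 'c': 0 ⇒ 0;  out={2}∪out(0)={2}
  fail(7) 'b': from fail(0)=0 chase 'b': 0 ⇒ 0;  out=∅∪out(0)=∅
  fail(2) 'ab': from fail(1)=0 chase 'b': 0 ⇒ 7;  out={0}∪out(7)={0}
  fail(5) 'aa': from fail(1)=0 chase 'a': 0 ⇒ 1;  out=∅∪out(1)=∅
  fail(8) 'bb': from fail(7)=0 chase 'b': 0 ⇒ 7;  out={7}∪out(7)={7}
  fail(14) 'cb': from fail(4)=0 chase 'b': 0 ⇒ 7;  out=∅∪out(7)=∅
  fail(3) 'abb': from fail(2)=7 chase 'b': 7 ⇒ 8;  out={1}∪out(8)={1,7}
  fail(6) 'aac': from fail(5)=1 chase 'c': 1→0 ⇒ 4;  out={3}∪out(4)={2,3}
  fail(9) 'bbb': from fail(8)=7 chase 'b': 7 ⇒ 8;  out=∅∪out(8)={7}
  fail(13) 'abc': from fail(2)=7 chase 'c': 7→0 ⇒ 4;  out={5}∪out(4)={2,5}
  fail(15) 'cbb': from fail(14)=7 chase 'b': 7 ⇒ 8;  out={6}∪out(8)={6,7}
  fail(10) 'bbba': from fail(9)=8 chase 'a': 8→7→0 ⇒ 1;  out=∅∪out(1)=∅
  fail(11) 'bbbac': from fail(10)=1 chase 'c': 1→0 ⇒ 4;  out=∅∪out(4)={2}
  fail(12) 'bbbacb': from fail(11)=4 chase 'b': 4 ⇒ 14;  out={4}∪out(14)={4}

Run:
i=0 'b': node 0→7
i=1 'a': node 7→1 (via fail)
i=2 'b': node 1→2  ** P0@[1:2]
i=3 'b': node 2→3  ** P1@[1:3],P7@[2:3]
i=4 'c': node 3→4 (via fail)  ** P2@[4:4]
i=5 'a': node 4→1 (via fail)
i=6 'b': node 1→2  ** P0@[5:6]
i=7 'c': node 2→13  ** P2@[7:7],P5@[5:7]
i=8 'a': node 13→1 (via fail)
i=9 'b': node 1→2  ** P0@[8:9]
i=10 'b': node 2→3  ** P1@[8:10],P7@[9:10]
i=11 'b': node 3→9 (via fail)  ** P7@[10:11]
i=12 'a': node 9→10
i=13 'a': node 10→5 (via fail)
i=14 'b': node 5→2 (via fail)  ** P0@[13:14]
i=15 'a': node 2→1 (via fail)
i=16 'a': node 1→5
i=17 'b': node 5→2 (via fail)  ** P0@[16:17]
i=18 'b': node 2→3  ** P1@[16:18],P7@[17:18]
i=19 'b': node 3→9 (via fail)  ** P7@[18:19]
i=20 'a': node 9→10
i=21 'c': node 10→11  ** P2@[21:21]
i=22 'b': node 11→12  ** P4@[17:22]
i=23 'b': node 12→15 (via fail)  ** P6@[21:23],P7@[22:23]
i=24 'a': node 15→1 (via fail)
i=25 'a': node 1→5
i=26 'c': node 5→6  ** P2@[26:26],P3@[24:26]
i=27 'a': node 6→1 (via fail)
i=28 'a': node 1→5
i=29 'c': node 5→6  ** P2@[29:29],P3@[27:29]
i=30 'a': node 6→1 (via fail)
i=31 'b': node 1→2  ** P0@[30:31]
i=32 'b': node 2→3  ** P1@[30:32],P7@[31:32]
i=33 'b': node 3→9 (via fail)  ** P7@[32:33]
i=34 'a': node 9→10
i=35 'c': node 10→11  ** P2@[35:35]
i=36 'b': node 11→12  ** P4@[31:36]
i=37 'b': node 12→15 (via fail)  ** P6@[35:37],P7@[36:37]
i=38 'b': node 15→9 (via fail)  ** P7@[37:38]
i=39 'a': node 9→10
i=40 'c': node 10→11  ** P2@[40:40]
i=41 'b': node 11→12  ** P4@[36:41]
i=42 'a': node 12→1 (via fail)
i=43 'b': node 1→2  ** P0@[42:43]
i=44 'a': node 2→1 (via fail)
i=45 'b': node 1→2  ** P0@[44:45]
i=46 'b': node 2→3  ** P1@[44:46],P7@[45:46]
i=47 'a': node 3→1 (via fail)
i=48 'c': node 1→4 (via fail)  ** P2@[48:48]
i=49 'c': node 4→4 (via fail)  ** P2@[49:49]
i=50 'c': node 4→4 (via fail)  ** P2@[50:50]
i=51 'a': node 4→1 (via fail)
i=52 'b': node 1→2  ** P0@[51:52]
i=53 'b': node 2→3  ** P1@[51:53],P7@[52:53]
i=54 'b': node 3→9 (via fail)  ** P7@[53:54]
i=55 'b': node 9→9 (via fail)  ** P7@[54:55]
i=56 'b': node 9→9 (via fail)  ** P7@[55:56]
i=57 'a': node 9→10
i=58 'a': node 10→5 (via fail)
i=59 'b': node 5→2 (via fail)  ** P0@[58:59]
i=60 'b': node 2→3  ** P1@[58:60],P7@[59:60]
i=61 'b': node 3→9 (via fail)  ** P7@[60:61]
i=62 'b': node 9→9 (via fail)  ** P7@[61:62]
i=63 'a': node 9→10
i=64 'a': node 10→5 (via fail)
i=65 'b': node 5→2 (via fail)  ** P0@[64:65]
i=66 'a': node 2→1 (via fail)
i=67 'a': node 1→5

All matches (sorted): [[2,0],[3,1],[3,7],[4,2],[6,0],[7,2],[7,5],[9,0],[10,1],[10,7],[11,7],[14,0],[17,0],[18,1],[18,7],[19,7],[21,2],[22,4],[23,6],[23,7],[26,2],[26,3],[29,2],[29,3],[31,0],[32,1],[32,7],[33,7],[35,2],[36,4],[37,6],[37,7],[38,7],[40,2],[41,4],[43,0],[45,0],[46,1],[46,7],[48,2],[49,2],[50,2],[52,0],[53,1],[53,7],[54,7],[55,7],[56,7],[59,0],[60,1],[60,7],[61,7],[62,7],[65,0]]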